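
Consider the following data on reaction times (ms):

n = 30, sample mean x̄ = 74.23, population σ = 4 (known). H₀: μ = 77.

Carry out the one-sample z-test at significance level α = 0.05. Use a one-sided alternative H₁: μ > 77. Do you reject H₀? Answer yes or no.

reject H₀: no

SE = σ/√n = 4/√30 = 0.7303
z = (x̄−μ₀)/SE = (74.23−77)/0.7303 = -3.7930
p-value (one-sided, H₁ greater) = 0.99993
At α=0.05: p ≥ α → fail to reject H₀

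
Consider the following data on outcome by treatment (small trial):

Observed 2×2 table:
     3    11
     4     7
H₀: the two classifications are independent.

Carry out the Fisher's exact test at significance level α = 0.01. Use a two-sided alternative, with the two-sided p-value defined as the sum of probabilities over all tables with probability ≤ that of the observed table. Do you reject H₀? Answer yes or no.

Margins: r₁=14, r₂=11, c₁=7, c₂=18, n=25
p_obs = C(14,3)·C(11,4)/C(25,7); sum pmf over tables with pmf ≤ p_obs
p-value (two-sided) = 0.65641
At α=0.01: p ≥ α → fail to reject H₀

reject H₀: no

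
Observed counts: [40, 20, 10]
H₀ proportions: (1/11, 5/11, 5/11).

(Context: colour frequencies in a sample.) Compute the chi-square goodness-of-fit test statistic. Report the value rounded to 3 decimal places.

test statistic = 197.143

n = 70; E_i = n·p_i = [6.36, 31.82, 31.82]
χ² = (40−6.36)²/6.36 + (20−31.82)²/31.82 + (10−31.82)²/31.82 = 197.1429
df = 2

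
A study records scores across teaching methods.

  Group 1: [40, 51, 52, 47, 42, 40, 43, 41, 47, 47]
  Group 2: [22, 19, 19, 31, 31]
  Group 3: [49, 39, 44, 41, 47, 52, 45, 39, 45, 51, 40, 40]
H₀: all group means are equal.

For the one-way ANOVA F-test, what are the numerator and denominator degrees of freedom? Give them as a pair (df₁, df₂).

degrees of freedom = [2, 24]

k = 3 groups, N = 27 total
df = (k−1, N−k) = (3−1, 27−3) = (2, 24)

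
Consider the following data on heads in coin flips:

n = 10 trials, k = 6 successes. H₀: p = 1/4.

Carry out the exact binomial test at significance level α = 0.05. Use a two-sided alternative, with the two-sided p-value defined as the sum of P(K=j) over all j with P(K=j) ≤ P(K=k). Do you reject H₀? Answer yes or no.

Exact binomial: n=10, k=6, p₀=1/4=0.2500
P(X=j) = C(n,j)·p₀^j·(1−p₀)^(n−j); p = Σ P(X=j) over j with P(X=j) ≤ P(X=6)
p-value (two-sided) = 0.01973
At α=0.05: p < α → reject H₀

reject H₀: yes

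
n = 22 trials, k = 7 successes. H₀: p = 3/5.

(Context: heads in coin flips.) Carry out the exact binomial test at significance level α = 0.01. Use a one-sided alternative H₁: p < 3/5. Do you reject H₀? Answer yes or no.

Exact binomial: n=22, k=7, p₀=3/5=0.6000
P(X≤7) from Σ C(n,i)·p₀^i·(1−p₀)^(n−i)
p-value (one-sided, H₁ less) = 0.00705
At α=0.01: p < α → reject H₀

reject H₀: yes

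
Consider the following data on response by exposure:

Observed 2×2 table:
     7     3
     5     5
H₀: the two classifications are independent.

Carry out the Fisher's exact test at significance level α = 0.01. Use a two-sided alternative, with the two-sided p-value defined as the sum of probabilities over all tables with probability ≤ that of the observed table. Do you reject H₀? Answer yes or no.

Margins: r₁=10, r₂=10, c₁=12, c₂=8, n=20
p_obs = C(10,7)·C(10,5)/C(20,12); sum pmf over tables with pmf ≤ p_obs
p-value (two-sided) = 0.64992
At α=0.01: p ≥ α → fail to reject H₀

reject H₀: no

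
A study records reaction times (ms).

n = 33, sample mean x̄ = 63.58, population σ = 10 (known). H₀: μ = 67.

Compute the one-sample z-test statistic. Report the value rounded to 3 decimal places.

test statistic = -1.965

SE = σ/√n = 10/√33 = 1.7408
z = (x̄−μ₀)/SE = (63.58−67)/1.7408 = -1.9646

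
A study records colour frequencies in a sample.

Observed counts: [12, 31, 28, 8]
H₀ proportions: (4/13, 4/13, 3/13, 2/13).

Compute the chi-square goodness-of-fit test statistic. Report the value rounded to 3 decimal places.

test statistic = 14.729

n = 79; E_i = n·p_i = [24.31, 24.31, 18.23, 12.15]
χ² = (12−24.31)²/24.31 + (31−24.31)²/24.31 + (28−18.23)²/18.23 + (8−12.15)²/12.15 = 14.7289
df = 3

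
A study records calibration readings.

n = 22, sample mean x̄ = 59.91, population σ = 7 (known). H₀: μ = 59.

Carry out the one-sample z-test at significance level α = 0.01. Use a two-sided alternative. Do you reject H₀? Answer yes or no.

reject H₀: no

SE = σ/√n = 7/√22 = 1.4924
z = (x̄−μ₀)/SE = (59.91−59)/1.4924 = 0.6098
p-value (two-sided) = 0.54202
At α=0.01: p ≥ α → fail to reject H₀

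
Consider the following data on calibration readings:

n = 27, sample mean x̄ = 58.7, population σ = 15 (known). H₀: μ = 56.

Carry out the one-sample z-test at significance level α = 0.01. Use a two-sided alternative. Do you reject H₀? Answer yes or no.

SE = σ/√n = 15/√27 = 2.8868
z = (x̄−μ₀)/SE = (58.7−56)/2.8868 = 0.9353
p-value (two-sided) = 0.34963
At α=0.01: p ≥ α → fail to reject H₀

reject H₀: no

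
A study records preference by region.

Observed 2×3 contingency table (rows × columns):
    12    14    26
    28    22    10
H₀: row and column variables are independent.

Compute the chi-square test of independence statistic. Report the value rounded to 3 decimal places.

test statistic = 14.793

Row totals [52, 60], col totals [40, 36, 36], n=112
χ² = (12−18.57)²/18.57 + (14−16.71)²/16.71 + (26−16.71)²/16.71 + (28−21.43)²/21.43 + (22−19.29)²/19.29 + (10−19.29)²/19.29 = 14.7929
df = 2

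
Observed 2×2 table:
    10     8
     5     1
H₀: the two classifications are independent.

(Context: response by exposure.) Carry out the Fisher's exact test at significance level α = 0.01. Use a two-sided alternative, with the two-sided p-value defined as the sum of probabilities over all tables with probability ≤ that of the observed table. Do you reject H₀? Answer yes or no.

Margins: r₁=18, r₂=6, c₁=15, c₂=9, n=24
p_obs = C(18,10)·C(6,5)/C(24,15); sum pmf over tables with pmf ≤ p_obs
p-value (two-sided) = 0.35095
At α=0.01: p ≥ α → fail to reject H₀

reject H₀: no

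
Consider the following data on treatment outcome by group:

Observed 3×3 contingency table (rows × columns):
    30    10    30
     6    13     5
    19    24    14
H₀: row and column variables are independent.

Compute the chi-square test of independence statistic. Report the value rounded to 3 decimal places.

test statistic = 18.911

Row totals [70, 24, 57], col totals [55, 47, 49], n=151
χ² = (30−25.50)²/25.50 + (10−21.79)²/21.79 + (30−22.72)²/22.72 + (6−8.74)²/8.74 + (13−7.47)²/7.47 + (5−7.79)²/7.79 + (19−20.76)²/20.76 + (24−17.74)²/17.74 + (14−18.50)²/18.50 = 18.9110
df = 4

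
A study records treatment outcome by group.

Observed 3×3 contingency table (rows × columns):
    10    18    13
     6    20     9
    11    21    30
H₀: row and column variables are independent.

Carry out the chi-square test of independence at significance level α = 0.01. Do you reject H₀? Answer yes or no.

Row totals [41, 35, 62], col totals [27, 59, 52], n=138
χ² = (10−8.02)²/8.02 + (18−17.53)²/17.53 + (13−15.45)²/15.45 + (6−6.85)²/6.85 + (20−14.96)²/14.96 + (9−13.19)²/13.19 + (11−12.13)²/12.13 + (21−26.51)²/26.51 + (30−23.36)²/23.36 = 7.1544
df = 4
p-value (upper-tail) = 0.12795
At α=0.01: p ≥ α → fail to reject H₀

reject H₀: no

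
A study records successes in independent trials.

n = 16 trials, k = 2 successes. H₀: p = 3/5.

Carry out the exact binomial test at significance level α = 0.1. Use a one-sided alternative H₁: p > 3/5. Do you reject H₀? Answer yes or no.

reject H₀: no

Exact binomial: n=16, k=2, p₀=3/5=0.6000
P(X≥2) from Σ C(n,i)·p₀^i·(1−p₀)^(n−i)
p-value (one-sided, H₁ greater) = 0.99999
At α=0.1: p ≥ α → fail to reject H₀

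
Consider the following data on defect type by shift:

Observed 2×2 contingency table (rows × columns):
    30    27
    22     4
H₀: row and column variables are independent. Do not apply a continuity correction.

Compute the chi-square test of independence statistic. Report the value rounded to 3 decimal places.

Row totals [57, 26], col totals [52, 31], n=83
χ² = (30−35.71)²/35.71 + (27−21.29)²/21.29 + (22−16.29)²/16.29 + (4−9.71)²/9.71 = 7.8059
df = 1

test statistic = 7.806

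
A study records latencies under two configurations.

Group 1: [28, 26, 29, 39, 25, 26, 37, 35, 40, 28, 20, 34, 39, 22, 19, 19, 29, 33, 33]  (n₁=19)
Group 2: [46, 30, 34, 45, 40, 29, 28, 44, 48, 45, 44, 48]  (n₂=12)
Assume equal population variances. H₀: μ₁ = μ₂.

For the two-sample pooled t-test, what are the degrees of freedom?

degrees of freedom = 29

df = n₁ + n₂ − 2 = 19 + 12 − 2 = 29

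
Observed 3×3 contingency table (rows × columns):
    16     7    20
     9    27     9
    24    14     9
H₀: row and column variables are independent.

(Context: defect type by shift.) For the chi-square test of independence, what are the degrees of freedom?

df = (r−1)(c−1) = (3−1)·(3−1) = 4

degrees of freedom = 4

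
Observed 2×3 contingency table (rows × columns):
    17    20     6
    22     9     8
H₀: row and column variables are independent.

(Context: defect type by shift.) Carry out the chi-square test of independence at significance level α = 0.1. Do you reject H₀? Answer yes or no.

Row totals [43, 39], col totals [39, 29, 14], n=82
χ² = (17−20.45)²/20.45 + (20−15.21)²/15.21 + (6−7.34)²/7.34 + (22−18.55)²/18.55 + (9−13.79)²/13.79 + (8−6.66)²/6.66 = 4.9157
df = 2
p-value (upper-tail) = 0.08562
At α=0.1: p < α → reject H₀

reject H₀: yes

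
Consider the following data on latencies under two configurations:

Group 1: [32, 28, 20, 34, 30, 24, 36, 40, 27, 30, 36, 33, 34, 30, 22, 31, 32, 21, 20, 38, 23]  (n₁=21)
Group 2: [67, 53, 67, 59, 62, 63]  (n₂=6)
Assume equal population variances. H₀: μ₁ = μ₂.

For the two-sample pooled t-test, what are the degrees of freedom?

degrees of freedom = 25

df = n₁ + n₂ − 2 = 21 + 6 − 2 = 25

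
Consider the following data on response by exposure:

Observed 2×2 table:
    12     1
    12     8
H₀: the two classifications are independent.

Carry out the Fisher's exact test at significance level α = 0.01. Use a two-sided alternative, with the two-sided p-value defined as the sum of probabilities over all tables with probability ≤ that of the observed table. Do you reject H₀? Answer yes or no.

reject H₀: no

Margins: r₁=13, r₂=20, c₁=24, c₂=9, n=33
p_obs = C(13,12)·C(20,12)/C(33,24); sum pmf over tables with pmf ≤ p_obs
p-value (two-sided) = 0.05596
At α=0.01: p ≥ α → fail to reject H₀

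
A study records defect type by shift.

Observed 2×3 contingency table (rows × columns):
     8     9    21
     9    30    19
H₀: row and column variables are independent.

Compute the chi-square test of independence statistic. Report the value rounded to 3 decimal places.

test statistic = 7.631

Row totals [38, 58], col totals [17, 39, 40], n=96
χ² = (8−6.73)²/6.73 + (9−15.44)²/15.44 + (21−15.83)²/15.83 + (9−10.27)²/10.27 + (30−23.56)²/23.56 + (19−24.17)²/24.17 = 7.6311
df = 2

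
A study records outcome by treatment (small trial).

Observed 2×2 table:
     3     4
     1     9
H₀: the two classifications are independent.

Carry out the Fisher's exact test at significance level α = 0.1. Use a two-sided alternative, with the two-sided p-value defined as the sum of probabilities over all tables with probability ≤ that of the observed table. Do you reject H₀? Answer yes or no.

Margins: r₁=7, r₂=10, c₁=4, c₂=13, n=17
p_obs = C(7,3)·C(10,1)/C(17,4); sum pmf over tables with pmf ≤ p_obs
p-value (two-sided) = 0.25000
At α=0.1: p ≥ α → fail to reject H₀

reject H₀: no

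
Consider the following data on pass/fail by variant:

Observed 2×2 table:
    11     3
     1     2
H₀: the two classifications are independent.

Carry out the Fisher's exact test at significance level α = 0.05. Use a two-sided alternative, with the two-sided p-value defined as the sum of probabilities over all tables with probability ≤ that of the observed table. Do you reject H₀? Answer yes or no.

Margins: r₁=14, r₂=3, c₁=12, c₂=5, n=17
p_obs = C(14,11)·C(3,1)/C(17,12); sum pmf over tables with pmf ≤ p_obs
p-value (two-sided) = 0.19118
At α=0.05: p ≥ α → fail to reject H₀

reject H₀: no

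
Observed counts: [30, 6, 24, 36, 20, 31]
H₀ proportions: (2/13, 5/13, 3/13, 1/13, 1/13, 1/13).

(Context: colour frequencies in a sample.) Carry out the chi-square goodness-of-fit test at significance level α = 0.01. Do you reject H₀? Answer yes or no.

n = 147; E_i = n·p_i = [22.62, 56.54, 33.92, 11.31, 11.31, 11.31]
χ² = (30−22.62)²/22.62 + (6−56.54)²/56.54 + (24−33.92)²/33.92 + (36−11.31)²/11.31 + (20−11.31)²/11.31 + (31−11.31)²/11.31 = 145.3850
df = 5
p-value (upper-tail) = 0.00000
At α=0.01: p < α → reject H₀

reject H₀: yes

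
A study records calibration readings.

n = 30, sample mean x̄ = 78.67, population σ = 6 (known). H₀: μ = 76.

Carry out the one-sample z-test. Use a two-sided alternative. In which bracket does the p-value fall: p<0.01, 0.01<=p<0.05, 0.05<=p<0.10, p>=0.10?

p-value bracket: 0.01<=p<0.05

SE = σ/√n = 6/√30 = 1.0954
z = (x̄−μ₀)/SE = (78.67−76)/1.0954 = 2.4374
p-value (two-sided) = 0.01479
→ bracket: 0.01<=p<0.05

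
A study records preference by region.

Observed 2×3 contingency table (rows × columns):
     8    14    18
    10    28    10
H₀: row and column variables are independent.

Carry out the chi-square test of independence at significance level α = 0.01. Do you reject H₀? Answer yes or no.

reject H₀: no

Row totals [40, 48], col totals [18, 42, 28], n=88
χ² = (8−8.18)²/8.18 + (14−19.09)²/19.09 + (18−12.73)²/12.73 + (10−9.82)²/9.82 + (28−22.91)²/22.91 + (10−15.27)²/15.27 = 6.5011
df = 2
p-value (upper-tail) = 0.03875
At α=0.01: p ≥ α → fail to reject H₀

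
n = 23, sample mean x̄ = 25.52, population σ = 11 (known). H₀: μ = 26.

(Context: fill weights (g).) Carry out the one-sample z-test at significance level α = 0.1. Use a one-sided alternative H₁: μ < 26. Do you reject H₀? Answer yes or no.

SE = σ/√n = 11/√23 = 2.2937
z = (x̄−μ₀)/SE = (25.52−26)/2.2937 = -0.2093
p-value (one-sided, H₁ less) = 0.41712
At α=0.1: p ≥ α → fail to reject H₀

reject H₀: no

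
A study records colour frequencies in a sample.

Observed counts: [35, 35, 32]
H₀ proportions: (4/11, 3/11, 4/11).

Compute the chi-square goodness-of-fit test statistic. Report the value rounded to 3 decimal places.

n = 102; E_i = n·p_i = [37.09, 27.82, 37.09]
χ² = (35−37.09)²/37.09 + (35−27.82)²/27.82 + (32−37.09)²/37.09 = 2.6708
df = 2

test statistic = 2.671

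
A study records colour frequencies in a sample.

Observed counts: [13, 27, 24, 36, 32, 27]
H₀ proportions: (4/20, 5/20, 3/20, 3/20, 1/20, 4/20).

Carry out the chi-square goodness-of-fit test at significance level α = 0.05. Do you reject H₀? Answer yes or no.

n = 159; E_i = n·p_i = [31.80, 39.75, 23.85, 23.85, 7.95, 31.80]
χ² = (13−31.80)²/31.80 + (27−39.75)²/39.75 + (24−23.85)²/23.85 + (36−23.85)²/23.85 + (32−7.95)²/7.95 + (27−31.80)²/31.80 = 94.8742
df = 5
p-value (upper-tail) = 0.00000
At α=0.05: p < α → reject H₀

reject H₀: yes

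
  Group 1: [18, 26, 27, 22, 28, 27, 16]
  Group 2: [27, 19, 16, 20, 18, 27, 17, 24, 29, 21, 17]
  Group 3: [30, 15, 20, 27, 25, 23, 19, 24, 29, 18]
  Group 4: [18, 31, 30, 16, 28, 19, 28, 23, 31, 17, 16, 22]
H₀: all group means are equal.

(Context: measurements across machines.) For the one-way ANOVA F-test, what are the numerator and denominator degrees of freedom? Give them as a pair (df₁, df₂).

degrees of freedom = [3, 36]

k = 4 groups, N = 40 total
df = (k−1, N−k) = (4−1, 40−4) = (3, 36)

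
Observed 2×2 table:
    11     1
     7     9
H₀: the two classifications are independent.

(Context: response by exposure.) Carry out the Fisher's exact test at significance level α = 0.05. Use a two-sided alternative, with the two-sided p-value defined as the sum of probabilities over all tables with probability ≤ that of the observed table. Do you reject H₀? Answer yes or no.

Margins: r₁=12, r₂=16, c₁=18, c₂=10, n=28
p_obs = C(12,11)·C(16,7)/C(28,18); sum pmf over tables with pmf ≤ p_obs
p-value (two-sided) = 0.01587
At α=0.05: p < α → reject H₀

reject H₀: yes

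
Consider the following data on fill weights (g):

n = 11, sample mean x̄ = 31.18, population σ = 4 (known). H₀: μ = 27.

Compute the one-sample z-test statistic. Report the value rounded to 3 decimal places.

test statistic = 3.466

SE = σ/√n = 4/√11 = 1.2060
z = (x̄−μ₀)/SE = (31.18−27)/1.2060 = 3.4659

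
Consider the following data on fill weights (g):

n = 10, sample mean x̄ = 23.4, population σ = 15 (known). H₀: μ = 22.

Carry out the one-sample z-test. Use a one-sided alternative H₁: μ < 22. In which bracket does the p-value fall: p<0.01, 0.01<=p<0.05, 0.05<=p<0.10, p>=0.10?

SE = σ/√n = 15/√10 = 4.7434
z = (x̄−μ₀)/SE = (23.4−22)/4.7434 = 0.2951
p-value (one-sided, H₁ less) = 0.61606
→ bracket: p>=0.10

p-value bracket: p>=0.10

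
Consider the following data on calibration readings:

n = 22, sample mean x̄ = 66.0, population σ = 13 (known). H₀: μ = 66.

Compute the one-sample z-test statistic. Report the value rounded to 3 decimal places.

SE = σ/√n = 13/√22 = 2.7716
z = (x̄−μ₀)/SE = (66.0−66)/2.7716 = 0.0000

test statistic = 0.000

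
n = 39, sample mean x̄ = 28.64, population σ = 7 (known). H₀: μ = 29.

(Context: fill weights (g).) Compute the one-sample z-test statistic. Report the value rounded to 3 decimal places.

SE = σ/√n = 7/√39 = 1.1209
z = (x̄−μ₀)/SE = (28.64−29)/1.1209 = -0.3212

test statistic = -0.321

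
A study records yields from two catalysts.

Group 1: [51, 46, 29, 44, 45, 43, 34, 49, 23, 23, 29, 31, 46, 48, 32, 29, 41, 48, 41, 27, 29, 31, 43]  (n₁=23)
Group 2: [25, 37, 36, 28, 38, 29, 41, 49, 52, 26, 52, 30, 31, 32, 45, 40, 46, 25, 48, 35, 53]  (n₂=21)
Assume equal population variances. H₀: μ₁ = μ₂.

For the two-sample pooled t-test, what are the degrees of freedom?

df = n₁ + n₂ − 2 = 23 + 21 − 2 = 42

degrees of freedom = 42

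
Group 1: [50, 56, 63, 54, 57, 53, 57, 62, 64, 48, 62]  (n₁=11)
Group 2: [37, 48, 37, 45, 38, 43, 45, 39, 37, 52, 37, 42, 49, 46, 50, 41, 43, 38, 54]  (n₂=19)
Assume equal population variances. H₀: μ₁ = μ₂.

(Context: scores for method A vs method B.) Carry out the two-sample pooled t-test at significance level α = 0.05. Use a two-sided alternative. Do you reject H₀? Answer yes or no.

reject H₀: yes

x̄₁=56.909, s₁=5.394, n₁=11
x̄₂=43.211, s₂=5.493, n₂=19
s_p² = [10·5.394² + 18·5.493²]/28 = 29.7881
SE = √(s_p²·(1/11+1/19)) = 2.0678
t = (56.909−43.211)/2.0678 = 6.6247
df = 28
p-value (two-sided) = 0.00000
At α=0.05: p < α → reject H₀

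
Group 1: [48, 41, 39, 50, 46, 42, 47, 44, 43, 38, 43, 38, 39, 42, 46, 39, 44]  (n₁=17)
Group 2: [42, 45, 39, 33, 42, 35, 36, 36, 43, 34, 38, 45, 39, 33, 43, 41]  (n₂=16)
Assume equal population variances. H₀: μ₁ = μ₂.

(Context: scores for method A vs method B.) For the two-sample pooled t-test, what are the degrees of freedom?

degrees of freedom = 31

df = n₁ + n₂ − 2 = 17 + 16 − 2 = 31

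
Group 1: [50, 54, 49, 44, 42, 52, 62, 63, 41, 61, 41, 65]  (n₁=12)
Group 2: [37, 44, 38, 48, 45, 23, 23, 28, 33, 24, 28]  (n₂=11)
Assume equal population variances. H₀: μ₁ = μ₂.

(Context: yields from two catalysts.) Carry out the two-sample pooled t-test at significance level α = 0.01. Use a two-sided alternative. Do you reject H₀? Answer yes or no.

reject H₀: yes

x̄₁=52.000, s₁=9.015, n₁=12
x̄₂=33.727, s₂=9.253, n₂=11
s_p² = [11·9.015² + 10·9.253²]/21 = 83.3420
SE = √(s_p²·(1/12+1/11)) = 3.8107
t = (52.000−33.727)/3.8107 = 4.7951
df = 21
p-value (two-sided) = 0.00010
At α=0.01: p < α → reject H₀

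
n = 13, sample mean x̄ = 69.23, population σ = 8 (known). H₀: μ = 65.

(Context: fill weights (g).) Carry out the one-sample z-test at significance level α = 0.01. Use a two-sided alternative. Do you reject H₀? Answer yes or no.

SE = σ/√n = 8/√13 = 2.2188
z = (x̄−μ₀)/SE = (69.23−65)/2.2188 = 1.9064
p-value (two-sided) = 0.05659
At α=0.01: p ≥ α → fail to reject H₀

reject H₀: no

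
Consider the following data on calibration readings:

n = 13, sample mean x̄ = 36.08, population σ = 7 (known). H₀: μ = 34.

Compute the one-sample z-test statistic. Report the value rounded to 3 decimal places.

test statistic = 1.071

SE = σ/√n = 7/√13 = 1.9415
z = (x̄−μ₀)/SE = (36.08−34)/1.9415 = 1.0714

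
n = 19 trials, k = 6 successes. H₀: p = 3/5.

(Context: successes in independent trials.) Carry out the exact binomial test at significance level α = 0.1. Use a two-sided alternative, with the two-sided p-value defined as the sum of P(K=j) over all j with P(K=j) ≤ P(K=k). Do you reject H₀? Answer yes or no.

Exact binomial: n=19, k=6, p₀=3/5=0.6000
P(X=j) = C(n,j)·p₀^j·(1−p₀)^(n−j); p = Σ P(X=j) over j with P(X=j) ≤ P(X=6)
p-value (two-sided) = 0.01703
At α=0.1: p < α → reject H₀

reject H₀: yes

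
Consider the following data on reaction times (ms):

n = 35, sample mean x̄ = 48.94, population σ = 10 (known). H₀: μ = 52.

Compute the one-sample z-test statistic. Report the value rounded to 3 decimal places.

SE = σ/√n = 10/√35 = 1.6903
z = (x̄−μ₀)/SE = (48.94−52)/1.6903 = -1.8103

test statistic = -1.810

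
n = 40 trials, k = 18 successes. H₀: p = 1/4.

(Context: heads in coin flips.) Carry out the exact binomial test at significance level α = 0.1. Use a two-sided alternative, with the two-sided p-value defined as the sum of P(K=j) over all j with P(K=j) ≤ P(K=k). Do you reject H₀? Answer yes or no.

reject H₀: yes

Exact binomial: n=40, k=18, p₀=1/4=0.2500
P(X=j) = C(n,j)·p₀^j·(1−p₀)^(n−j); p = Σ P(X=j) over j with P(X=j) ≤ P(X=18)
p-value (two-sided) = 0.00567
At α=0.1: p < α → reject H₀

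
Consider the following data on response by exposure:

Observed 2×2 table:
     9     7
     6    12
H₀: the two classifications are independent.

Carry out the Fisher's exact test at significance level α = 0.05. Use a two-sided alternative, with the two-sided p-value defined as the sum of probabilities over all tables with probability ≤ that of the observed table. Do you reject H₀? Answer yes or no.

reject H₀: no

Margins: r₁=16, r₂=18, c₁=15, c₂=19, n=34
p_obs = C(16,9)·C(18,6)/C(34,15); sum pmf over tables with pmf ≤ p_obs
p-value (two-sided) = 0.29982
At α=0.05: p ≥ α → fail to reject H₀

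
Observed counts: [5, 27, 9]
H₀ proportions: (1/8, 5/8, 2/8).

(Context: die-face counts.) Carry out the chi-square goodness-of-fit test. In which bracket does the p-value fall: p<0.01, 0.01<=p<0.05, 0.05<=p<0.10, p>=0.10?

p-value bracket: p>=0.10

n = 41; E_i = n·p_i = [5.12, 25.62, 10.25]
χ² = (5−5.12)²/5.12 + (27−25.62)²/25.62 + (9−10.25)²/10.25 = 0.2293
df = 2
p-value (upper-tail) = 0.89169
→ bracket: p>=0.10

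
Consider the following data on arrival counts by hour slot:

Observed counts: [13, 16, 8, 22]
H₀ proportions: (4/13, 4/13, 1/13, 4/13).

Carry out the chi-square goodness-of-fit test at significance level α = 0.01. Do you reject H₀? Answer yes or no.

reject H₀: no

n = 59; E_i = n·p_i = [18.15, 18.15, 4.54, 18.15]
χ² = (13−18.15)²/18.15 + (16−18.15)²/18.15 + (8−4.54)²/4.54 + (22−18.15)²/18.15 = 5.1737
df = 3
p-value (upper-tail) = 0.15951
At α=0.01: p ≥ α → fail to reject H₀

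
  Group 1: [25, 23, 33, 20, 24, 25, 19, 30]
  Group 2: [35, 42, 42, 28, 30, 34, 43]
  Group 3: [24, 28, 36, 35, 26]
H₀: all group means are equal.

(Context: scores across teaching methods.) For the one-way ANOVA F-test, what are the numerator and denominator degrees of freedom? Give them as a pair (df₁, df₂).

k = 3 groups, N = 20 total
df = (k−1, N−k) = (3−1, 20−3) = (2, 17)

degrees of freedom = [2, 17]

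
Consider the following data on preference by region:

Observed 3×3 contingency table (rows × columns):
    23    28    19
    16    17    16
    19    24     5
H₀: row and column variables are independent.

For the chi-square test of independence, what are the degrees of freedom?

df = (r−1)(c−1) = (3−1)·(3−1) = 4

degrees of freedom = 4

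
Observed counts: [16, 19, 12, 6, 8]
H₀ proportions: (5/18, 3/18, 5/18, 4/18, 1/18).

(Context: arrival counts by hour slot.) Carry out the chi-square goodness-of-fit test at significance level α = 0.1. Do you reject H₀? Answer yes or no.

reject H₀: yes

n = 61; E_i = n·p_i = [16.94, 10.17, 16.94, 13.56, 3.39]
χ² = (16−16.94)²/16.94 + (19−10.17)²/10.17 + (12−16.94)²/16.94 + (6−13.56)²/13.56 + (8−3.39)²/3.39 = 19.6557
df = 4
p-value (upper-tail) = 0.00058
At α=0.1: p < α → reject H₀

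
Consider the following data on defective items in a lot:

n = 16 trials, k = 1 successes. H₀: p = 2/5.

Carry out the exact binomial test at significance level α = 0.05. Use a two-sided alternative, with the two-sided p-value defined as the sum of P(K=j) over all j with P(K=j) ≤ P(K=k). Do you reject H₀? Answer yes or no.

Exact binomial: n=16, k=1, p₀=2/5=0.4000
P(X=j) = C(n,j)·p₀^j·(1−p₀)^(n−j); p = Σ P(X=j) over j with P(X=j) ≤ P(X=1)
p-value (two-sided) = 0.00423
At α=0.05: p < α → reject H₀

reject H₀: yes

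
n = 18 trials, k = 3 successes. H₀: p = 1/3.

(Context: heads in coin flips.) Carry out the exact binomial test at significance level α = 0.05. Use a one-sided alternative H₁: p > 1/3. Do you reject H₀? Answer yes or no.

Exact binomial: n=18, k=3, p₀=1/3=0.3333
P(X≥3) from Σ C(n,i)·p₀^i·(1−p₀)^(n−i)
p-value (one-sided, H₁ greater) = 0.96735
At α=0.05: p ≥ α → fail to reject H₀

reject H₀: no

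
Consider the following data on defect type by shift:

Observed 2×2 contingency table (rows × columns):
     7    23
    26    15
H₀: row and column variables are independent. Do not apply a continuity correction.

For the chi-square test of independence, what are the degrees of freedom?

df = (r−1)(c−1) = (2−1)·(2−1) = 1

degrees of freedom = 1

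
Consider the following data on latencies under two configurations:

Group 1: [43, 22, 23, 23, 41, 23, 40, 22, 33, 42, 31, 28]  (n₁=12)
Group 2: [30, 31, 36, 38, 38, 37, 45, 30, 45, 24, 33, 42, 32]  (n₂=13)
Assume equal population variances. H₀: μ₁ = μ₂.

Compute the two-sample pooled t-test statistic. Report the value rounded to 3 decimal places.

test statistic = -1.521

x̄₁=30.917, s₁=8.597, n₁=12
x̄₂=35.462, s₂=6.253, n₂=13
s_p² = [11·8.597² + 12·6.253²]/23 = 55.7455
SE = √(s_p²·(1/12+1/13)) = 2.9889
t = (30.917−35.462)/2.9889 = -1.5206
df = 23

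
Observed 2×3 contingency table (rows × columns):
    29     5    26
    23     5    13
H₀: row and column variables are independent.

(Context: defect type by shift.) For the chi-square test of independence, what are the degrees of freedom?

df = (r−1)(c−1) = (2−1)·(3−1) = 2

degrees of freedom = 2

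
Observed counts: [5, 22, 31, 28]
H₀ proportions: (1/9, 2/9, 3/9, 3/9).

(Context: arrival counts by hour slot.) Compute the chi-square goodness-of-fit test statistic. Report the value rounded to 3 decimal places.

test statistic = 2.814

n = 86; E_i = n·p_i = [9.56, 19.11, 28.67, 28.67]
χ² = (5−9.56)²/9.56 + (22−19.11)²/19.11 + (31−28.67)²/28.67 + (28−28.67)²/28.67 = 2.8140
df = 3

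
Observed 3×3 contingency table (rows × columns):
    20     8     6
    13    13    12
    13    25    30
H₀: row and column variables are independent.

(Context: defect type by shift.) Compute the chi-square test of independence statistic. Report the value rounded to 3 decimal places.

test statistic = 16.886

Row totals [34, 38, 68], col totals [46, 46, 48], n=140
χ² = (20−11.17)²/11.17 + (8−11.17)²/11.17 + (6−11.66)²/11.66 + (13−12.49)²/12.49 + (13−12.49)²/12.49 + (12−13.03)²/13.03 + (13−22.34)²/22.34 + (25−22.34)²/22.34 + (30−23.31)²/23.31 = 16.8864
df = 4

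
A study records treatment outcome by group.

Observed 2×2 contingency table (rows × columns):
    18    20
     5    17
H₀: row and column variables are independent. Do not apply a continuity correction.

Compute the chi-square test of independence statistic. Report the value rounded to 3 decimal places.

test statistic = 3.579

Row totals [38, 22], col totals [23, 37], n=60
χ² = (18−14.57)²/14.57 + (20−23.43)²/23.43 + (5−8.43)²/8.43 + (17−13.57)²/13.57 = 3.5789
df = 1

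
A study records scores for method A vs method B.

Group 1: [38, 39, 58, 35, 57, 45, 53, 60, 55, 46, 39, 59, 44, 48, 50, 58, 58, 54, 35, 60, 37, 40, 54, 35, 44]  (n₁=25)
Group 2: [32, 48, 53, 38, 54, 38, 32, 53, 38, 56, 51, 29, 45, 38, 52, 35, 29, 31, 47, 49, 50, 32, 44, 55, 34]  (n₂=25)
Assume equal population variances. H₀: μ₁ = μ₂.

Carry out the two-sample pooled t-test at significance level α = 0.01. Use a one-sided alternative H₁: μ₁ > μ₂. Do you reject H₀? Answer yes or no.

x̄₁=48.040, s₁=8.988, n₁=25
x̄₂=42.520, s₂=9.238, n₂=25
s_p² = [24·8.988² + 24·9.238²]/48 = 83.0667
SE = √(s_p²·(1/25+1/25)) = 2.5779
t = (48.040−42.520)/2.5779 = 2.1413
df = 48
p-value (one-sided, H₁ greater) = 0.01868
At α=0.01: p ≥ α → fail to reject H₀

reject H₀: no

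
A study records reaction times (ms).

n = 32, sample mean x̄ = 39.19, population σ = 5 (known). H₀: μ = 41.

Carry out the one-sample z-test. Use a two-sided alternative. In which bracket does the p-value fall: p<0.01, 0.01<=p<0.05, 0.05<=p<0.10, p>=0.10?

SE = σ/√n = 5/√32 = 0.8839
z = (x̄−μ₀)/SE = (39.19−41)/0.8839 = -2.0478
p-value (two-sided) = 0.04058
→ bracket: 0.01<=p<0.05

p-value bracket: 0.01<=p<0.05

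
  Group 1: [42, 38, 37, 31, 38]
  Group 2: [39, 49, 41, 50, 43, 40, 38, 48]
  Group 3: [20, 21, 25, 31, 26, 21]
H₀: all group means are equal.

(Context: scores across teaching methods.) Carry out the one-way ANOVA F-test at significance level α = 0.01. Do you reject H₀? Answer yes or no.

reject H₀: yes

Group means [37.20, 43.50, 24.00], grand mean 35.684
SSB = Σnᵢ(x̄ᵢ−x̄)² = 1319.305; SSW = ΣΣ(x−x̄ᵢ)² = 312.800
MSB = 1319.305/2 = 659.6526; MSW = 312.800/16 = 19.5500
F = MSB/MSW = 33.7418
df = (2, 16)
p-value (upper-tail) = 0.00000
At α=0.01: p < α → reject H₀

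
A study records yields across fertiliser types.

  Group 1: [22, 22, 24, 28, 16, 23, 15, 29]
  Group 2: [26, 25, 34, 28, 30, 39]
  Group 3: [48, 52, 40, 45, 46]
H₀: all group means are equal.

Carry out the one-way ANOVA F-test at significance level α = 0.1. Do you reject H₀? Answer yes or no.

Group means [22.38, 30.33, 46.20], grand mean 31.158
SSB = Σnᵢ(x̄ᵢ−x̄)² = 1752.518; SSW = ΣΣ(x−x̄ᵢ)² = 392.008
MSB = 1752.518/2 = 876.2590; MSW = 392.008/16 = 24.5005
F = MSB/MSW = 35.7649
df = (2, 16)
p-value (upper-tail) = 0.00000
At α=0.1: p < α → reject H₀

reject H₀: yes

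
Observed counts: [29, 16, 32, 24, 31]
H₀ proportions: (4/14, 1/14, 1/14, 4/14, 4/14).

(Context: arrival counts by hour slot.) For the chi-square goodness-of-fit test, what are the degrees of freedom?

degrees of freedom = 4

df = k − 1 = 5 − 1 = 4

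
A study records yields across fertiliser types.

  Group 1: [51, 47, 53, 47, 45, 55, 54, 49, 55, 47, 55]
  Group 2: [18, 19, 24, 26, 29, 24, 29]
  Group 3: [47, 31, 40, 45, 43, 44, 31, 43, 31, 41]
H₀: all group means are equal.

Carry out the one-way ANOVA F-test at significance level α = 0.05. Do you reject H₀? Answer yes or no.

Group means [50.73, 24.14, 39.60], grand mean 40.107
SSB = Σnᵢ(x̄ᵢ−x̄)² = 3027.240; SSW = ΣΣ(x−x̄ᵢ)² = 613.439
MSB = 3027.240/2 = 1513.6198; MSW = 613.439/25 = 24.5376
F = MSB/MSW = 61.6858
df = (2, 25)
p-value (upper-tail) = 0.00000
At α=0.05: p < α → reject H₀

reject H₀: yes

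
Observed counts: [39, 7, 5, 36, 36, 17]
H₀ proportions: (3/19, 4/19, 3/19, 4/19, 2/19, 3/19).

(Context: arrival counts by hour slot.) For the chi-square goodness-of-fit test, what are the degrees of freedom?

df = k − 1 = 6 − 1 = 5

degrees of freedom = 5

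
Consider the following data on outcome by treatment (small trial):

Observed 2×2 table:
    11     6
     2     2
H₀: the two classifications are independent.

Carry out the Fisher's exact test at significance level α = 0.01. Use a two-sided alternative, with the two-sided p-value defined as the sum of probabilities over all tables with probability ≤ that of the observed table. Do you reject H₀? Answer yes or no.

Margins: r₁=17, r₂=4, c₁=13, c₂=8, n=21
p_obs = C(17,11)·C(4,2)/C(21,13); sum pmf over tables with pmf ≤ p_obs
p-value (two-sided) = 0.61771
At α=0.01: p ≥ α → fail to reject H₀

reject H₀: no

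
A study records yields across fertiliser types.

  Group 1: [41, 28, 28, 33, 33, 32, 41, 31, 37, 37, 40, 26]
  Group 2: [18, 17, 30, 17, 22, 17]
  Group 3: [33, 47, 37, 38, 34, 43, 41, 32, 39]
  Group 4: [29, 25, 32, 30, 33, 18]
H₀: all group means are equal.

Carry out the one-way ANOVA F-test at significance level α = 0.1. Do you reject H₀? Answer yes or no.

reject H₀: yes

Group means [33.92, 20.17, 38.22, 27.83], grand mean 31.485
SSB = Σnᵢ(x̄ᵢ−x̄)² = 1328.104; SSW = ΣΣ(x−x̄ᵢ)² = 786.139
MSB = 1328.104/3 = 442.7012; MSW = 786.139/29 = 27.1082
F = MSB/MSW = 16.3309
df = (3, 29)
p-value (upper-tail) = 0.00000
At α=0.1: p < α → reject H₀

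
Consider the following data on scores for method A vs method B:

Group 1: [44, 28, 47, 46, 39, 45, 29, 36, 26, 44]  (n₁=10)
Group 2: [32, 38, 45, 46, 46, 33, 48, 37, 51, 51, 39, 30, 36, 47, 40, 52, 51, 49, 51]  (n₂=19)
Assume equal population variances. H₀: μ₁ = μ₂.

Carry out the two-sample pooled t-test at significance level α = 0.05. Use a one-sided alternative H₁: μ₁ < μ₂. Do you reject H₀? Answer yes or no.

x̄₁=38.400, s₁=8.127, n₁=10
x̄₂=43.263, s₂=7.302, n₂=19
s_p² = [9·8.127² + 18·7.302²]/27 = 57.5587
SE = √(s_p²·(1/10+1/19)) = 2.9640
t = (38.400−43.263)/2.9640 = -1.6407
df = 27
p-value (one-sided, H₁ less) = 0.05623
At α=0.05: p ≥ α → fail to reject H₀

reject H₀: no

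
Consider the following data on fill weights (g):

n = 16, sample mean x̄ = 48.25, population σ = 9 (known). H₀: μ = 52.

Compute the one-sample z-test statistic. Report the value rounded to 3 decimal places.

SE = σ/√n = 9/√16 = 2.2500
z = (x̄−μ₀)/SE = (48.25−52)/2.2500 = -1.6667

test statistic = -1.667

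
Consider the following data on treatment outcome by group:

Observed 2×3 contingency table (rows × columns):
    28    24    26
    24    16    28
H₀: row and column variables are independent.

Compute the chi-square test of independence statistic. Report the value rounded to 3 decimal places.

Row totals [78, 68], col totals [52, 40, 54], n=146
χ² = (28−27.78)²/27.78 + (24−21.37)²/21.37 + (26−28.85)²/28.85 + (24−24.22)²/24.22 + (16−18.63)²/18.63 + (28−25.15)²/25.15 = 1.3029
df = 2

test statistic = 1.303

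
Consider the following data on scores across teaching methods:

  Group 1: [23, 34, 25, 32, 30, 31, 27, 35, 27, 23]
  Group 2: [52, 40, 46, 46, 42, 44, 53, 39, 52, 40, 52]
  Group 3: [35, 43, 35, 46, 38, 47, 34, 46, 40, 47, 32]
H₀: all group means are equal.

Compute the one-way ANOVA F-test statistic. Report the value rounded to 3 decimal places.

test statistic = 29.229

Group means [28.70, 46.00, 40.27], grand mean 38.625
SSB = Σnᵢ(x̄ᵢ−x̄)² = 1613.218; SSW = ΣΣ(x−x̄ᵢ)² = 800.282
MSB = 1613.218/2 = 806.6091; MSW = 800.282/29 = 27.5959
F = MSB/MSW = 29.2293
df = (2, 29)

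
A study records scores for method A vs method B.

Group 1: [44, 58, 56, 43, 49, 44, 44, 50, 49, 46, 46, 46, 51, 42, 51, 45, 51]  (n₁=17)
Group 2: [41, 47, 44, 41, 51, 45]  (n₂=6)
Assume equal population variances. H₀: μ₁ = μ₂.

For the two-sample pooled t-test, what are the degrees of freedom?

degrees of freedom = 21

df = n₁ + n₂ − 2 = 17 + 6 − 2 = 21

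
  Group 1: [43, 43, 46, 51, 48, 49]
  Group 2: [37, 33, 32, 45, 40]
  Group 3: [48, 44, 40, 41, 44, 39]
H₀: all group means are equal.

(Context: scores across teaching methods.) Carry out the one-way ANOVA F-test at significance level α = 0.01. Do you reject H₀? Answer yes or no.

Group means [46.67, 37.40, 42.67], grand mean 42.529
SSB = Σnᵢ(x̄ᵢ−x̄)² = 234.369; SSW = ΣΣ(x−x̄ᵢ)² = 221.867
MSB = 234.369/2 = 117.1843; MSW = 221.867/14 = 15.8476
F = MSB/MSW = 7.3944
df = (2, 14)
p-value (upper-tail) = 0.00643
At α=0.01: p < α → reject H₀

reject H₀: yes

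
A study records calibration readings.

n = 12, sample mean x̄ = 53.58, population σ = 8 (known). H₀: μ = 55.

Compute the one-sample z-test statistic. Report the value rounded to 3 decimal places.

SE = σ/√n = 8/√12 = 2.3094
z = (x̄−μ₀)/SE = (53.58−55)/2.3094 = -0.6149

test statistic = -0.615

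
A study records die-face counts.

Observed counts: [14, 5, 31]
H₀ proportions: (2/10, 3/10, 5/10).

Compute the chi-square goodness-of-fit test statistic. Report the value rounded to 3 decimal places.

n = 50; E_i = n·p_i = [10.00, 15.00, 25.00]
χ² = (14−10.00)²/10.00 + (5−15.00)²/15.00 + (31−25.00)²/25.00 = 9.7067
df = 2

test statistic = 9.707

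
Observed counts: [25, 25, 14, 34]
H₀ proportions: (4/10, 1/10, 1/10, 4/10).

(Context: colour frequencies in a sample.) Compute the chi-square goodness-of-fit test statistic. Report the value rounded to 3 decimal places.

test statistic = 31.209

n = 98; E_i = n·p_i = [39.20, 9.80, 9.80, 39.20]
χ² = (25−39.20)²/39.20 + (25−9.80)²/9.80 + (14−9.80)²/9.80 + (34−39.20)²/39.20 = 31.2092
df = 3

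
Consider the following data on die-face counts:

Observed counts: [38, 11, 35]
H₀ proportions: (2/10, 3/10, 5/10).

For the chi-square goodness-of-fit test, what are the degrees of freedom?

degrees of freedom = 2

df = k − 1 = 3 − 1 = 2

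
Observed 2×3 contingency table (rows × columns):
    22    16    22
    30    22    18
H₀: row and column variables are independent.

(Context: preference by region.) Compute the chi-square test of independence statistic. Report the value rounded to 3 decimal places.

Row totals [60, 70], col totals [52, 38, 40], n=130
χ² = (22−24.00)²/24.00 + (16−17.54)²/17.54 + (22−18.46)²/18.46 + (30−28.00)²/28.00 + (22−20.46)²/20.46 + (18−21.54)²/21.54 = 1.8197
df = 2

test statistic = 1.820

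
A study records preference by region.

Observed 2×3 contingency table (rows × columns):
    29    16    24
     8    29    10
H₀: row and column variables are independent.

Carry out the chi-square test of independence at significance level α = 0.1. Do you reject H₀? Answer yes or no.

Row totals [69, 47], col totals [37, 45, 34], n=116
χ² = (29−22.01)²/22.01 + (16−26.77)²/26.77 + (24−20.22)²/20.22 + (8−14.99)²/14.99 + (29−18.23)²/18.23 + (10−13.78)²/13.78 = 17.9110
df = 2
p-value (upper-tail) = 0.00013
At α=0.1: p < α → reject H₀

reject H₀: yes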